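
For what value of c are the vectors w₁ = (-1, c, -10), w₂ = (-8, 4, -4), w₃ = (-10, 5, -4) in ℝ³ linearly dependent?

c = 1/2

The set is linearly dependent precisely when det[w₁; w₂; w₃] = 0.
Expanding, det = 8*c - 4.
This vanishes exactly when c = 1/2.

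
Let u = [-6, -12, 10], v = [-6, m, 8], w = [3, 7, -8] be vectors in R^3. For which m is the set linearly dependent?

Place the vectors as rows of a 3×3 matrix; dependence ⇔ determinant zero.
The determinant works out to 18*m + 204.
Solving 18*m + 204 = 0 yields m = -34/3.

m = -34/3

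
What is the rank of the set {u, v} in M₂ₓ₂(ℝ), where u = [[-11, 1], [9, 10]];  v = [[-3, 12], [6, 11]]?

rank 2

Pass to coordinate vectors with respect to the basis {E₁₁, E₁₂, E₂₁, E₂₂}.
Put the 4×2 matrix [u|v] into echelon form.
There are 2 pivot columns, so rank = 2.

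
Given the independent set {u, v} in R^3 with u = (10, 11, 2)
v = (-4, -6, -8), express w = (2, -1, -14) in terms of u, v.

w = u + 2v

Since u, v are independent, the coefficients expressing w are uniquely determined by a linear system.
Row-reducing the augmented matrix gives the unique coefficients (c₁, c₂) = (1, 2).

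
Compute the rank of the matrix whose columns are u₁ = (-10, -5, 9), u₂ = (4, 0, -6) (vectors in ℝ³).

rank 2

Form the matrix with u₁, u₂ as columns and reduce.
Exactly 2 pivots survive; hence the rank is 2.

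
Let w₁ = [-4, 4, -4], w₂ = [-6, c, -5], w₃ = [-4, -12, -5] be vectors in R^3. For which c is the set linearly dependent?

c = 22

Dependence holds iff the 3×3 matrix [w₁ w₂ w₃] is singular.
Cofactor expansion gives det = 4*c - 88.
Solving 4*c - 88 = 0 yields c = 22.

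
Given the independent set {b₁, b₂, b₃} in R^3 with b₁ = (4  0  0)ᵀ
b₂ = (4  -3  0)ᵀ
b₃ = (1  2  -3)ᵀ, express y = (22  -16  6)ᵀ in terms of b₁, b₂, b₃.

Since b₁, b₂, b₃ are independent, the coefficients expressing y are uniquely determined by a linear system.
Back-substitution yields (c₁, c₂, c₃) = (2, 4, -2).

y = 2b₁ + 4b₂ - 2b₃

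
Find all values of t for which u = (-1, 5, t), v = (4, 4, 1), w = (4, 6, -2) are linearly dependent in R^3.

The vectors are dependent exactly when the determinant of the matrix with rows u, v, w vanishes.
Expanding, det = 8*t + 74.
Setting this to zero gives t = -37/4.

t = -37/4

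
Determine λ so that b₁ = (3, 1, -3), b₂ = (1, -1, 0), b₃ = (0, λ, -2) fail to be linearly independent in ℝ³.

Place the vectors as rows of a 3×3 matrix; dependence ⇔ determinant zero.
Cofactor expansion gives det = 8 - 3*λ.
Solving 8 - 3*λ = 0 yields λ = 8/3.

λ = 8/3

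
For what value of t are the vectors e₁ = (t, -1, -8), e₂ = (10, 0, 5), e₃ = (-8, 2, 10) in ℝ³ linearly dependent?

t = -2

The set is linearly dependent precisely when det[e₁; e₂; e₃] = 0.
Cofactor expansion gives det = -10*t - 20.
This vanishes exactly when t = -2.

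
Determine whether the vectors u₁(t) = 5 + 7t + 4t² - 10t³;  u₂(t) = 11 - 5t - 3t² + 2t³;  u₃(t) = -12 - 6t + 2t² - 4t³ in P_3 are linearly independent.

Write each element as a coordinate vector in ℝ⁴ using {1, t, …, t³}.
Row-reduce the matrix whose columns are u₁, u₂, u₃.
The reduction yields 3 nonzero rows, so the rank is 3.
Since rank = 3 (the number of vectors), the set is linearly independent.

linearly independent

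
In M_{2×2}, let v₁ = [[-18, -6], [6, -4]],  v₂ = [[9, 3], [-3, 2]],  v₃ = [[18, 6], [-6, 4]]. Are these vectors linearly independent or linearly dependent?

linearly dependent

Take coordinates with respect to the standard basis {E₁₁, E₁₂, E₂₁, E₂₂}.
Place the vectors as rows of a 3×4 matrix and reduce to echelon form.
The reduction yields 1 nonzero row, so the rank is 1.
Since rank 1 < 3, the set is linearly dependent.
Indeed v₁ + 2v₂ = 0.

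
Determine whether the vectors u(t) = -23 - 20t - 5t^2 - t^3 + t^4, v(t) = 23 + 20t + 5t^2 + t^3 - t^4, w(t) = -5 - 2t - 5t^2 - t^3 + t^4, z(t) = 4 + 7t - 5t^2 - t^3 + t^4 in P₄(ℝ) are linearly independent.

linearly dependent

Take coordinates with respect to the standard basis {1, t, …, t^4}.
Place the vectors as rows of a 4×5 matrix and reduce to echelon form.
The reduction yields 2 nonzero rows, so the rank is 2.
Since rank 2 < 4, the set is linearly dependent.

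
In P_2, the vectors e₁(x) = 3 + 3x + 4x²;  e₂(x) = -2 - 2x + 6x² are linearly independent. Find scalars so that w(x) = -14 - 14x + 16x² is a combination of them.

w = -2e₁ + 4e₂

Work in coordinates with respect to the standard basis {1, x, x²}.
Since e₁, e₂ are independent, the coefficients expressing w are uniquely determined by a linear system.
Row-reducing the augmented matrix gives the unique coefficients (a₁, a₂) = (-2, 4).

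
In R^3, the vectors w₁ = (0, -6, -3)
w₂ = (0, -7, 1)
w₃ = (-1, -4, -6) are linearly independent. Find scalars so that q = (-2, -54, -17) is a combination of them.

q = 3w₁ + 4w₂ + 2w₃

Since w₁, w₂, w₃ are independent, the coefficients expressing q are uniquely determined by a linear system.
The system has the unique solution (α₁, α₂, α₃) = (3, 4, 2).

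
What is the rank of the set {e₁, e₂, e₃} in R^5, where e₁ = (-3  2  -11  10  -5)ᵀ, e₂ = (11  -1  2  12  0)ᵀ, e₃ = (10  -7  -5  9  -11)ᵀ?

3

Apply Gaussian elimination to the matrix whose rows are e₁, e₂, e₃.
There are 3 pivot columns, so rank = 3.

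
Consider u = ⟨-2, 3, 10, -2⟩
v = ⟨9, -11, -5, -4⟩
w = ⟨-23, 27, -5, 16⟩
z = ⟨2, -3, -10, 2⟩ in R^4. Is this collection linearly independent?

linearly dependent

Place the vectors as rows of a 4×4 matrix and reduce to echelon form.
The reduction yields 2 nonzero rows, so the rank is 2.
Since rank 2 < 4, the set is linearly dependent.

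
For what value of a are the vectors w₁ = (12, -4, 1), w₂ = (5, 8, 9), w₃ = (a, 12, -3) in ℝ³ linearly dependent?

Place the vectors as rows of a 3×3 matrix; dependence ⇔ determinant zero.
Expanding, det = -44*a - 1584.
This vanishes exactly when a = -36.

a = -36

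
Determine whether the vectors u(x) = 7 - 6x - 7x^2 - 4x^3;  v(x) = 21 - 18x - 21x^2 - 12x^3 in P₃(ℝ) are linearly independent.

Write each element as a coordinate vector in ℝ⁴ using {1, x, …, x^3}.
Place the vectors as rows of a 2×4 matrix and reduce to echelon form.
The reduction yields 1 nonzero row, so the rank is 1.
Since rank 1 < 2, the set is linearly dependent.

linearly dependent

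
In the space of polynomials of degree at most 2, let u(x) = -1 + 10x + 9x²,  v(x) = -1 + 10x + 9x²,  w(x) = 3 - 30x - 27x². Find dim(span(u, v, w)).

dim = 1

Pass to coordinate vectors with respect to the basis {1, x, x²}.
Form the matrix with u, v, w as columns and reduce.
There is 1 pivot column, so rank = 1.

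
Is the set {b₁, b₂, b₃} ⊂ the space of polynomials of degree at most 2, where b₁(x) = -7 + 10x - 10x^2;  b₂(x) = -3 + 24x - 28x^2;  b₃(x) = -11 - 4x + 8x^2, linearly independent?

linearly dependent

Write each element as a coordinate vector in ℝ³ using {1, x, x^2}.
Form the 3×3 matrix with these as columns; its determinant is 0.
A zero determinant means the columns are linearly dependent.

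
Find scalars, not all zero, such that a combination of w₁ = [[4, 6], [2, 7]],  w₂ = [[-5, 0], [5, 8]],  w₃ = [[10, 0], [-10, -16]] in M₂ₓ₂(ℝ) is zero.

Take coordinates with respect to {E₁₁, E₁₂, E₂₁, E₂₂}.
Write the vectors as columns of a matrix and find a nonzero vector in its null space.
A generator of the null space is (0, 2, 1).

2w₂ + w₃ = 0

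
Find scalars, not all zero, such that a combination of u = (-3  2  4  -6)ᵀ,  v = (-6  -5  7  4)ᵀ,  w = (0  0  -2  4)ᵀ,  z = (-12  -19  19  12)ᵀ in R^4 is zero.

2u - 3v + 3w + z = 0

Set up α₁u + … + α₄z = 0 and solve the homogeneous system.
One solution (up to scaling) is (2, -3, 3, 1).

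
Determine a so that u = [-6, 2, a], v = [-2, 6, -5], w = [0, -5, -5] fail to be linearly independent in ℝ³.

Place the vectors as rows of a 3×3 matrix; dependence ⇔ determinant zero.
The determinant works out to 10*a + 310.
Setting this to zero gives a = -31.

a = -31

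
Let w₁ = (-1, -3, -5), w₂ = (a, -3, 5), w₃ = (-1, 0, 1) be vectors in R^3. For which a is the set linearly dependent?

The set is linearly dependent precisely when det[w₁; w₂; w₃] = 0.
Cofactor expansion gives det = 3*a + 33.
Solving 3*a + 33 = 0 yields a = -11.

a = -11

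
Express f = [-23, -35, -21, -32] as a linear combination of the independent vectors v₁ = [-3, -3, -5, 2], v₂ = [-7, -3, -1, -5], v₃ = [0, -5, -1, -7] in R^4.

Write f = a₁v₁ + … + a₃v₃ and equate components.
Back-substitution yields (a₁, a₂, a₃) = (3, 2, 4).

f = 3v₁ + 2v₂ + 4v₃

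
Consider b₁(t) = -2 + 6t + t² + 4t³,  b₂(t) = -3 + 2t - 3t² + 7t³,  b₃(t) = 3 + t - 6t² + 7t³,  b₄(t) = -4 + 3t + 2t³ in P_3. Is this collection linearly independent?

linearly independent

Take coordinates with respect to the standard basis {1, t, …, t³}.
Row-reduce the matrix whose columns are b₁, b₂, b₃, b₄.
The reduction yields 4 nonzero rows, so the rank is 4.
Since rank = 4 (the number of vectors), the set is linearly independent.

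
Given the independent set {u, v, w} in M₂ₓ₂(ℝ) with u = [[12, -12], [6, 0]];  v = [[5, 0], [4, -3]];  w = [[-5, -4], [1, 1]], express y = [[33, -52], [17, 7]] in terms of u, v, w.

y = 4u - 2v + w

Work in coordinates with respect to the standard basis {E₁₁, E₁₂, E₂₁, E₂₂}.
Write y = a₁u + … + a₃w and equate components.
The system has the unique solution (a₁, a₂, a₃) = (4, -2, 1).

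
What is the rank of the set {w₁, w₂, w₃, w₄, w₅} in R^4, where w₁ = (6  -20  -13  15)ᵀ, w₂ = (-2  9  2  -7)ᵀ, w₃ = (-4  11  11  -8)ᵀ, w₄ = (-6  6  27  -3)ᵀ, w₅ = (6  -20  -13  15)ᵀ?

2

Put the 4×5 matrix [w₁|w₂|w₃|w₄|w₅] into echelon form.
Exactly 2 pivots survive; hence the rank is 2.
(With 5 elements in a 4-dimensional space the rank is at most 4.)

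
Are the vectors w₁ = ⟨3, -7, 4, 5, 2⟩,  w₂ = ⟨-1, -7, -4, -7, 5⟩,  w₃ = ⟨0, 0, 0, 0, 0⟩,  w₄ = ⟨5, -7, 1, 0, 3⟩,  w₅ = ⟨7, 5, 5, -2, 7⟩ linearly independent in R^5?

One of the vectors is the zero vector, so the set is linearly dependent.

linearly dependent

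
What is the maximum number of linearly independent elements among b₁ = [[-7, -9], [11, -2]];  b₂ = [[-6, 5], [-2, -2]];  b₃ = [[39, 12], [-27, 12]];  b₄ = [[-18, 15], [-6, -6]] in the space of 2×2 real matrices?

Pass to coordinate vectors with respect to the basis {E₁₁, E₁₂, E₂₁, E₂₂}.
Put the 4×4 matrix [b₁|b₂|b₃|b₄] into echelon form.
There are 2 pivot columns, so rank = 2.

2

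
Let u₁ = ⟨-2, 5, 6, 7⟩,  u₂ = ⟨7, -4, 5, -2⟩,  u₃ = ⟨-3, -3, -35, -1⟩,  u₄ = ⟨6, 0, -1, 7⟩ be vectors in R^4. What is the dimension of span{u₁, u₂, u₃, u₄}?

Put the 4×4 matrix [u₁|u₂|u₃|u₄] into echelon form.
There are 3 pivot columns, so rank = 3.

3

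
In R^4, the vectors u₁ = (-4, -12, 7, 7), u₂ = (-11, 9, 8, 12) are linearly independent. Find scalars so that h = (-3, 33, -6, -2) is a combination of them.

Since u₁, u₂ are independent, the coefficients expressing h are uniquely determined by a linear system.
Row-reducing the augmented matrix gives the unique coefficients (α₁, α₂) = (-2, 1).

h = -2u₁ + u₂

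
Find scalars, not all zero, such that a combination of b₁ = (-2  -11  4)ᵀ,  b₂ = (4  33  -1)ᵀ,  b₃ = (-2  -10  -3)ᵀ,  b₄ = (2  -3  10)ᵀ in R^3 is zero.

b₂ + 3b₃ + b₄ = 0

Solve the homogeneous system with b₁, b₂, b₃, b₄ as columns by row-reducing the coefficient matrix.
A generator of the null space is (0, 1, 3, 1).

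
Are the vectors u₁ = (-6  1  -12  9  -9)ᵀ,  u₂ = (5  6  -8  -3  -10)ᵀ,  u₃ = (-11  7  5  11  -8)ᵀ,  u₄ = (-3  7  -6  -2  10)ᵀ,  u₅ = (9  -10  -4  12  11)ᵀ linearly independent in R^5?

linearly independent

Row-reduce the matrix whose columns are u₁, u₂, u₃, u₄, u₅.
The reduction yields 5 nonzero rows, so the rank is 5.
Since rank = 5 (the number of vectors), the set is linearly independent.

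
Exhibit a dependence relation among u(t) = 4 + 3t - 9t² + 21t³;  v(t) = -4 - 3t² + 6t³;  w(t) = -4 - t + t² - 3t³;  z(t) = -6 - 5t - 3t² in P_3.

u - 2v + 3w = 0

Take coordinates with respect to {1, t, …, t³}.
Row-reduce the matrix with u, v, w, z as columns; the null space gives the coefficients.
The free variable yields coefficients (1, -2, 3, 0) (any nonzero multiple also works).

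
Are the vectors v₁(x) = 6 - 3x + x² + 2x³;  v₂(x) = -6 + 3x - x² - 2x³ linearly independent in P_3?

Take coordinates with respect to the standard basis {1, x, …, x³}.
Place the vectors as rows of a 2×4 matrix and reduce to echelon form.
The reduction yields 1 nonzero row, so the rank is 1.
Since rank 1 < 2, the set is linearly dependent.
Indeed v₁ + v₂ = 0.

linearly dependent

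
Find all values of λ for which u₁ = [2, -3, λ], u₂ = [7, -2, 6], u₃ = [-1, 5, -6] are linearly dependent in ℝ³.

Place the vectors as rows of a 3×3 matrix; dependence ⇔ determinant zero.
The determinant works out to 33*λ - 144.
Solving 33*λ - 144 = 0 yields λ = 48/11.

λ = 48/11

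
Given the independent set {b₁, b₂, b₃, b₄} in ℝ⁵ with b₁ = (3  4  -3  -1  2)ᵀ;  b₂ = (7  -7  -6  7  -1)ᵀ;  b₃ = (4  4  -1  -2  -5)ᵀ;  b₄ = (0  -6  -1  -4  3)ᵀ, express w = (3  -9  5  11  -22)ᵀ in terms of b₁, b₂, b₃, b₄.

Write w = a₁b₁ + … + a₄b₄ and equate components.
The system has the unique solution (a₁, …, a₄) = (-4, 1, 2, -1).

w = -4b₁ + b₂ + 2b₃ - b₄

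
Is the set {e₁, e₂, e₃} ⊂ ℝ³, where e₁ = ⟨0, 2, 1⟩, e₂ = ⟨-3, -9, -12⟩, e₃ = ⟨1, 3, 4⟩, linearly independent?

linearly dependent

One vector is a scalar multiple of another, so the set is dependent.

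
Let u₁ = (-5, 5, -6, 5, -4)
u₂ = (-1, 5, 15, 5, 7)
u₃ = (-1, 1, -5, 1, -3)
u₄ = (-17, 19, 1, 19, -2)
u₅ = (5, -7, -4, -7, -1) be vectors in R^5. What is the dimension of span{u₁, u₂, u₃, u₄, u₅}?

Put the 5×5 matrix [u₁|u₂|u₃|u₄|u₅] into echelon form.
The echelon form has 3 nonzero rows, so the rank is 3.

dim = 3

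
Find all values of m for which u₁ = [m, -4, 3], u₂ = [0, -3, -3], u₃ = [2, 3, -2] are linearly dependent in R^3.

m = -14/5

Dependence holds iff the 3×3 matrix [u₁ u₂ u₃] is singular.
The determinant works out to 15*m + 42.
Solving 15*m + 42 = 0 yields m = -14/5.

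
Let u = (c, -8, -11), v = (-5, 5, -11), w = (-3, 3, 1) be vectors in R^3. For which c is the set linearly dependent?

c = 8

The vectors are dependent exactly when the determinant of the matrix with rows u, v, w vanishes.
Cofactor expansion gives det = 38*c - 304.
Solving 38*c - 304 = 0 yields c = 8.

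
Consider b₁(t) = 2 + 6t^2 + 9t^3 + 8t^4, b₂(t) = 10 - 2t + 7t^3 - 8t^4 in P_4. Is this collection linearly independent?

Take coordinates with respect to the standard basis {1, t, …, t^4}.
Row-reduce the matrix whose columns are b₁, b₂.
The reduction yields 2 nonzero rows, so the rank is 2.
Since rank = 2 (the number of vectors), the set is linearly independent.

linearly independent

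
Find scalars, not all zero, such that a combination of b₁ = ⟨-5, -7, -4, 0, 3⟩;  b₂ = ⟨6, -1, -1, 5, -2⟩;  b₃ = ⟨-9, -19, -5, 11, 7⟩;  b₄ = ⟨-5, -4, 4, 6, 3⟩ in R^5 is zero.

Solve the homogeneous system with b₁, b₂, b₃, b₄ as columns by row-reducing the coefficient matrix.
A generator of the null space is (2, 1, -1, 1).

2b₁ + b₂ - b₃ + b₄ = 0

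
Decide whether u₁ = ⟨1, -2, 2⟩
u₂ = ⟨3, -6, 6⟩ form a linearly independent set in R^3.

linearly dependent

Place the vectors as rows of a 2×3 matrix and reduce to echelon form.
The reduction yields 1 nonzero row, so the rank is 1.
Since rank 1 < 2, the set is linearly dependent.
Indeed 3u₁ - u₂ = 0.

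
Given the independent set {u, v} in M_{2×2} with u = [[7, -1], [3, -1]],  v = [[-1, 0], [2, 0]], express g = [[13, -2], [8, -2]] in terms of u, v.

g = 2u + v

Identify each element with its coordinate vector in ℝ⁴ via {E₁₁, E₁₂, E₂₁, E₂₂}.
Set up the augmented matrix [u | v | g] and row-reduce.
Row-reducing the augmented matrix gives the unique coefficients (c₁, c₂) = (2, 1).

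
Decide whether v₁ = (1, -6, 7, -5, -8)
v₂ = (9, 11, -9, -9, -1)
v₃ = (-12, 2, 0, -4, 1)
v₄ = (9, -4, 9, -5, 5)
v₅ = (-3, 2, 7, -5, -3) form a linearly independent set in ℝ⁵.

Place the vectors as rows of a 5×5 matrix and reduce to echelon form.
The reduction yields 5 nonzero rows, so the rank is 5.
Since rank = 5 (the number of vectors), the set is linearly independent.

linearly independent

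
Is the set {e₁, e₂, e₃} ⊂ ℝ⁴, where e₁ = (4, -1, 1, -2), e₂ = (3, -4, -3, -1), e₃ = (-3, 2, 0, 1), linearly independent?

Row-reduce the matrix whose columns are e₁, e₂, e₃.
The reduction yields 3 nonzero rows, so the rank is 3.
Since rank = 3 (the number of vectors), the set is linearly independent.

linearly independent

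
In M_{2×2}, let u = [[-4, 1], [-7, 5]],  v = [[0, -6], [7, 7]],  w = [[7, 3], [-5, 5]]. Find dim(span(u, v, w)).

Represent each element by its coordinate vector in ℝ⁴.
Apply Gaussian elimination to the matrix whose rows are u, v, w.
There are 3 pivot columns, so rank = 3.

3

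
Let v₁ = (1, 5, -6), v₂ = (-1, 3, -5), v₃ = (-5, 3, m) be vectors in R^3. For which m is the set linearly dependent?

The set is linearly dependent precisely when det[v₁; v₂; v₃] = 0.
Expanding, det = 8*m + 68.
This vanishes exactly when m = -17/2.

m = -17/2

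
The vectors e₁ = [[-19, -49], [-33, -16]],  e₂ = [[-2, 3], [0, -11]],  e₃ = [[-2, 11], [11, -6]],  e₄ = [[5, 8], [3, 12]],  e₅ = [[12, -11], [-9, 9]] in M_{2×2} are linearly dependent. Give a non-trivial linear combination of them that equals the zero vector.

Pass to coordinate vectors relative to the basis {E₁₁, E₁₂, E₂₁, E₂₂}.
Row-reduce the matrix with e₁, e₂, e₃, e₄, e₅ as columns; the null space gives the coefficients.
A generator of the null space is (1, 1, 3, 3, 1).

e₁ + e₂ + 3e₃ + 3e₄ + e₅ = 0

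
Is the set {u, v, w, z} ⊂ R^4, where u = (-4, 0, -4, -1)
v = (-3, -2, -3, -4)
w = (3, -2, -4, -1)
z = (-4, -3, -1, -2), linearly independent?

linearly independent

The matrix [u|v|w|z] has determinant -253.
A nonzero determinant means the columns are linearly independent.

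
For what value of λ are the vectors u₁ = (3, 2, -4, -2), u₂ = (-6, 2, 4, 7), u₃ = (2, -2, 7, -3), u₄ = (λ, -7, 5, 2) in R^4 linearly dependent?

λ = -11/2

The vectors are dependent exactly when the determinant of the matrix with rows u₁, u₂, u₃, u₄ vanishes.
Expanding, det = 134*λ + 737.
This vanishes exactly when λ = -11/2.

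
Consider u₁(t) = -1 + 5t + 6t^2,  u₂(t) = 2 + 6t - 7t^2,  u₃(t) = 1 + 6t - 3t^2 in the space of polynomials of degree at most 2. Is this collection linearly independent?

linearly independent

Write each element as a coordinate vector in ℝ³ using {1, t, t^2}.
Place the vectors as rows of a 3×3 matrix and reduce to echelon form.
The reduction yields 3 nonzero rows, so the rank is 3.
Since rank = 3 (the number of vectors), the set is linearly independent.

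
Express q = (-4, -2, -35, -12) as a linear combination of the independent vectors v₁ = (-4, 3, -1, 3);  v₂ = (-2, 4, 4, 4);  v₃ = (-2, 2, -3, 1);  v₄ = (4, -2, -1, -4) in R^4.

q = 4v₁ - 4v₂ + 4v₃ + 3v₄

Solve the system with v₁, v₂, v₃, v₄ as columns and q as the right-hand side.
Back-substitution yields (a₁, …, a₄) = (4, -4, 4, 3).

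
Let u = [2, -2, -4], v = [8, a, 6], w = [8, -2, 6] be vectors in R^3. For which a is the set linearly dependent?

a = -2

Dependence holds iff the 3×3 matrix [u v w] is singular.
Cofactor expansion gives det = 44*a + 88.
Setting this to zero gives a = -2.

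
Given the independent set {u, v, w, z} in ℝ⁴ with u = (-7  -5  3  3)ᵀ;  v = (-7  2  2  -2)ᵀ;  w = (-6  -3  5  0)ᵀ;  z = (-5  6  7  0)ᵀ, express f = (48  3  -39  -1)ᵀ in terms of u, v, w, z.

f = -u - v - 4w - 2z

Since u, v, w, z are independent, the coefficients expressing f are uniquely determined by a linear system.
The system has the unique solution (a₁, …, a₄) = (-1, -1, -4, -2).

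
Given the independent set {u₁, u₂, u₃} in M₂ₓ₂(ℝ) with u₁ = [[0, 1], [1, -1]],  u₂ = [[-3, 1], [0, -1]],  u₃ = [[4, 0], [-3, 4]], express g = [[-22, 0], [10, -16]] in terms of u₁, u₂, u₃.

g = -2u₁ + 2u₂ - 4u₃

Work in coordinates with respect to the standard basis {E₁₁, E₁₂, E₂₁, E₂₂}.
Write g = α₁u₁ + … + α₃u₃ and equate components.
Back-substitution yields (α₁, α₂, α₃) = (-2, 2, -4).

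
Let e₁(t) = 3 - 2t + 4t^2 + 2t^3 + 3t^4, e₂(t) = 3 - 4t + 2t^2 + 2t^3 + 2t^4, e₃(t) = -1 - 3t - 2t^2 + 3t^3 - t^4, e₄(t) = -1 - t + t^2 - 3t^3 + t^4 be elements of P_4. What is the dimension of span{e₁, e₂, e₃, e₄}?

Use coordinates relative to {1, t, …, t^4}.
Row-reduce the 4×5 matrix with these as rows.
Exactly 4 pivots survive; hence the rank is 4.

4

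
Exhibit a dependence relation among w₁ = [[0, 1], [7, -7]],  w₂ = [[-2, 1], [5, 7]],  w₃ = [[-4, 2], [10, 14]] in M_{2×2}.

Take coordinates with respect to {E₁₁, E₁₂, E₂₁, E₂₂}.
Solve the homogeneous system with w₁, w₂, w₃ as columns by row-reducing the coefficient matrix.
The free variable yields coefficients (0, 2, -1) (any nonzero multiple also works).

2w₂ - w₃ = 0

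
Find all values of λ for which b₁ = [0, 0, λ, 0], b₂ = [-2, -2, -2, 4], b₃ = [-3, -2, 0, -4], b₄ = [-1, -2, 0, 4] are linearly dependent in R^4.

The set is linearly dependent precisely when det[b₁; b₂; b₃; b₄] = 0.
Expanding, det = 16*λ.
Setting this to zero gives λ = 0.

λ = 0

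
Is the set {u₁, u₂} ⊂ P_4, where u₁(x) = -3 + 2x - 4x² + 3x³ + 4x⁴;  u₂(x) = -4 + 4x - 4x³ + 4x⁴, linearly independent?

linearly independent

Take coordinates with respect to the standard basis {1, x, …, x⁴}.
Place the vectors as rows of a 2×5 matrix and reduce to echelon form.
The reduction yields 2 nonzero rows, so the rank is 2.
Since rank = 2 (the number of vectors), the set is linearly independent.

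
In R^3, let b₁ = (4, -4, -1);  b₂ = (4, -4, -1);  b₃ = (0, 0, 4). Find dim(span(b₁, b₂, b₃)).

Row-reduce the 3×3 matrix with these as rows.
Reduction leaves 2 leading entries, giving rank 2.

2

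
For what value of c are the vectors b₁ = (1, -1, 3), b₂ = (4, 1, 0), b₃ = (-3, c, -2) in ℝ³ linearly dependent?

c = 1/12

Dependence holds iff the 3×3 matrix [b₁ b₂ b₃] is singular.
The determinant works out to 12*c - 1.
This vanishes exactly when c = 1/12.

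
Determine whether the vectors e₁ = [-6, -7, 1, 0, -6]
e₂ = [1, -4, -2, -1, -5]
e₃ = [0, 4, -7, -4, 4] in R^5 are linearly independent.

Place the vectors as rows of a 3×5 matrix and reduce to echelon form.
The reduction yields 3 nonzero rows, so the rank is 3.
Since rank = 3 (the number of vectors), the set is linearly independent.

linearly independent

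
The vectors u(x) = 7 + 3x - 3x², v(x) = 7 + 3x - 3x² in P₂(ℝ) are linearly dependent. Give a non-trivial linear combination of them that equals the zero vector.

Take coordinates with respect to {1, x, x²}.
Set up α₁u + α₂v = 0 and solve the homogeneous system.
One solution (up to scaling) is (1, -1).

u - v = 0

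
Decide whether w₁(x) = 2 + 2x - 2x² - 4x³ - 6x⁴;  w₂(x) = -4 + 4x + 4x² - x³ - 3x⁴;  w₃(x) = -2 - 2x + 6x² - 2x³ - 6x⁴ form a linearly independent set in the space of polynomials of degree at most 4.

linearly independent

Write each element as a coordinate vector in ℝ⁵ using {1, x, …, x⁴}.
Place the vectors as rows of a 3×5 matrix and reduce to echelon form.
The reduction yields 3 nonzero rows, so the rank is 3.
Since rank = 3 (the number of vectors), the set is linearly independent.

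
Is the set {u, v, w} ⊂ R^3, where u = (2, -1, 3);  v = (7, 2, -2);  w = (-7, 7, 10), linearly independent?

The matrix [u|v|w] has determinant 313.
A nonzero determinant means the columns are linearly independent.

linearly independent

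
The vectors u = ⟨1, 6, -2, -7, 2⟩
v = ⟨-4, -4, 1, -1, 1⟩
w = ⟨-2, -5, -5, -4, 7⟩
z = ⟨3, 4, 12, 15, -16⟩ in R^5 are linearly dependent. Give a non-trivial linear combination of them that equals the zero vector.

u + 2w + z = 0

Set up α₁u + … + α₄z = 0 and solve the homogeneous system.
The free variable yields coefficients (1, 0, 2, 1) (any nonzero multiple also works).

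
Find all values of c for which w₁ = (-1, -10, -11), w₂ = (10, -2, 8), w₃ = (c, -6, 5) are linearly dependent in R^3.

Place the vectors as rows of a 3×3 matrix; dependence ⇔ determinant zero.
Cofactor expansion gives det = 1122 - 102*c.
This vanishes exactly when c = 11.

c = 11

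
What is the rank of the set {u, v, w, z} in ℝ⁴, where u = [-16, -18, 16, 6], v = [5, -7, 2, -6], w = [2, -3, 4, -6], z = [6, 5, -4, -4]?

Put the 4×4 matrix [u|v|w|z] into echelon form.
Exactly 3 pivots survive; hence the rank is 3.

3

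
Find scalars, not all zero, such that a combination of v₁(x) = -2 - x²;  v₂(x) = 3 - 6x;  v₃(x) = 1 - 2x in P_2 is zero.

v₂ - 3v₃ = 0

Pass to coordinate vectors relative to the basis {1, x, x²}.
Row-reduce the matrix with v₁, v₂, v₃ as columns; the null space gives the coefficients.
The free variable yields coefficients (0, 1, -3) (any nonzero multiple also works).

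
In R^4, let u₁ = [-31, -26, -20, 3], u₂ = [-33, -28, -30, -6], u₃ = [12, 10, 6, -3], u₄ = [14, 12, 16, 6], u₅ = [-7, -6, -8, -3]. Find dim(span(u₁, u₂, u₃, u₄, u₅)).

Apply Gaussian elimination to the matrix whose rows are u₁, u₂, u₃, u₄, u₅.
Reduction leaves 2 leading entries, giving rank 2.
(With 5 elements in a 4-dimensional space the rank is at most 4.)

2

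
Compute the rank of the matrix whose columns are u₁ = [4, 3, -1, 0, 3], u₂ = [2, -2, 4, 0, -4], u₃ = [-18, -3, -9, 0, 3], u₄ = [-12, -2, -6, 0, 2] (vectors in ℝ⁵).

Apply Gaussian elimination to the matrix whose rows are u₁, u₂, u₃, u₄.
There are 2 pivot columns, so rank = 2.

2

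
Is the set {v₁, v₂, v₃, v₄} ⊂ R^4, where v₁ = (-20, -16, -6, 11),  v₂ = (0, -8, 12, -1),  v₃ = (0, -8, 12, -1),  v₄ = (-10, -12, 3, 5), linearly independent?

Two of the vectors are equal, giving an immediate dependence.

linearly dependent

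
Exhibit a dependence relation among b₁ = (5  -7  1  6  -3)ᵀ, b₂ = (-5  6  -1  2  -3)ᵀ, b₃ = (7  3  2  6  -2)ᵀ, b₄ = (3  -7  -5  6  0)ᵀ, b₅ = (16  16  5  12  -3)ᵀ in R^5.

b₁ - 3b₃ + b₅ = 0

Write the vectors as columns of a matrix and find a nonzero vector in its null space.
The free variable yields coefficients (1, 0, -3, 0, 1) (any nonzero multiple also works).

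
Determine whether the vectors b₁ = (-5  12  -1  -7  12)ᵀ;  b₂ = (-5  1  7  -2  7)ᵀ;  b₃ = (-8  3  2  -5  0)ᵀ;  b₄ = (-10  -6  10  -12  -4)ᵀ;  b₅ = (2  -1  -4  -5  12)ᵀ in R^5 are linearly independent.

linearly independent

Place the vectors as rows of a 5×5 matrix and reduce to echelon form.
The reduction yields 5 nonzero rows, so the rank is 5.
Since rank = 5 (the number of vectors), the set is linearly independent.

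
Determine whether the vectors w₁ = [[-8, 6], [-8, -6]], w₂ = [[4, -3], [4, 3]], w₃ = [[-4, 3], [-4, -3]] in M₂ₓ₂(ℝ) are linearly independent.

linearly dependent

Write each element as a coordinate vector in ℝ⁴ using {E₁₁, E₁₂, E₂₁, E₂₂}.
Place the vectors as rows of a 3×4 matrix and reduce to echelon form.
The reduction yields 1 nonzero row, so the rank is 1.
Since rank 1 < 3, the set is linearly dependent.
Indeed w₁ + 2w₂ = 0.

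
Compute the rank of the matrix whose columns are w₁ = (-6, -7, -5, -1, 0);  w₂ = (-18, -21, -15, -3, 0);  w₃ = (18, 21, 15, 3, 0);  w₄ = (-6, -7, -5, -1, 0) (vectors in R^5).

rank 1

Apply Gaussian elimination to the matrix whose rows are w₁, w₂, w₃, w₄.
Reduction leaves 1 leading entry, giving rank 1.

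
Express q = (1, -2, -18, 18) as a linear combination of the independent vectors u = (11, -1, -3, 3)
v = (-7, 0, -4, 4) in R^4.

Solve the system with u, v as columns and q as the right-hand side.
The system has the unique solution (α₁, α₂) = (2, 3).

q = 2u + 3v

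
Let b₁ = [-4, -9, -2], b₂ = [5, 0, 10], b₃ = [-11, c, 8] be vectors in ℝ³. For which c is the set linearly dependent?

The vectors are dependent exactly when the determinant of the matrix with rows b₁, b₂, b₃ vanishes.
Cofactor expansion gives det = 30*c + 1350.
Solving 30*c + 1350 = 0 yields c = -45.

c = -45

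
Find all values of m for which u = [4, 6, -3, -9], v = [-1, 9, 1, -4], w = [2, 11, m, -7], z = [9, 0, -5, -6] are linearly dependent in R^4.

m = -5/9

The vectors are dependent exactly when the determinant of the matrix with rows u, v, w, z vanishes.
Cofactor expansion gives det = 261*m + 145.
Solving 261*m + 145 = 0 yields m = -5/9.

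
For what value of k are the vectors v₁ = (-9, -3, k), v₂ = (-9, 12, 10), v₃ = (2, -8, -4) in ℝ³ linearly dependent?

k = 5

The set is linearly dependent precisely when det[v₁; v₂; v₃] = 0.
The determinant works out to 48*k - 240.
Setting this to zero gives k = 5.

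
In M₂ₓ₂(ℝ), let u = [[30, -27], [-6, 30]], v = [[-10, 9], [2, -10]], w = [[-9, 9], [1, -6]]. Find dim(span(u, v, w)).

dim = 2

Use coordinates relative to {E₁₁, E₁₂, E₂₁, E₂₂}.
Put the 4×3 matrix [u|v|w] into echelon form.
Exactly 2 pivots survive; hence the rank is 2.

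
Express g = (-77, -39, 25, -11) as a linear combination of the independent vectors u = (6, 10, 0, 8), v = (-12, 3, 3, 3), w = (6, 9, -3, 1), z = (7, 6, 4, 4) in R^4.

g = -3u + 4v - 3w + z

Set up the augmented matrix [u | v | w | z | g] and row-reduce.
The system has the unique solution (a₁, …, a₄) = (-3, 4, -3, 1).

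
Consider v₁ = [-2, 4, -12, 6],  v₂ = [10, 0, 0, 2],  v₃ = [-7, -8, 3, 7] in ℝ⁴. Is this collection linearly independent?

Row-reduce the matrix whose columns are v₁, v₂, v₃.
The reduction yields 3 nonzero rows, so the rank is 3.
Since rank = 3 (the number of vectors), the set is linearly independent.

linearly independent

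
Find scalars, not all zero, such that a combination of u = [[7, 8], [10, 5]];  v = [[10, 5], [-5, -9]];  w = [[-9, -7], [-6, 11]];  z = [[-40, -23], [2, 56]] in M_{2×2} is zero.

u - 2v + 3w - z = 0

Pass to coordinate vectors relative to the basis {E₁₁, E₁₂, E₂₁, E₂₂}.
Write the vectors as columns of a matrix and find a nonzero vector in its null space.
A generator of the null space is (1, -2, 3, -1).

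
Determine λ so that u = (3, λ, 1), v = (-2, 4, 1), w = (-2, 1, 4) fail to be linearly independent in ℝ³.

Place the vectors as rows of a 3×3 matrix; dependence ⇔ determinant zero.
Expanding, det = 6*λ + 51.
Solving 6*λ + 51 = 0 yields λ = -17/2.

λ = -17/2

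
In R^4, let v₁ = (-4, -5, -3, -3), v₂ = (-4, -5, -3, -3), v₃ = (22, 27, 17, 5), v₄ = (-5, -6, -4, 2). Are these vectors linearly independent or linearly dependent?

linearly dependent

Form the 4×4 matrix with these as columns; its determinant is 0.
A zero determinant means the columns are linearly dependent.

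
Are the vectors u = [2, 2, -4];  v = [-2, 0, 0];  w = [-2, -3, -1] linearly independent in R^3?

linearly independent

Row-reduce the matrix whose columns are u, v, w.
The reduction yields 3 nonzero rows, so the rank is 3.
Since rank = 3 (the number of vectors), the set is linearly independent.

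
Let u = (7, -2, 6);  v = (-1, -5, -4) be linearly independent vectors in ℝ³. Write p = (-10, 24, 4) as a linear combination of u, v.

p = -2u - 4v

Set up the augmented matrix [u | v | p] and row-reduce.
Row-reducing the augmented matrix gives the unique coefficients (α₁, α₂) = (-2, -4).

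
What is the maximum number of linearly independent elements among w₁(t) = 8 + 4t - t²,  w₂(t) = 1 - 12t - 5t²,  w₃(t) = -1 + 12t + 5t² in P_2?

2

Represent each element by its coordinate vector in ℝ³.
Apply Gaussian elimination to the matrix whose rows are w₁, w₂, w₃.
Reduction leaves 2 leading entries, giving rank 2.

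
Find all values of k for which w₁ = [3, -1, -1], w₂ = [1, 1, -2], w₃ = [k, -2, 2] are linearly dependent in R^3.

k = 2/3

Place the vectors as rows of a 3×3 matrix; dependence ⇔ determinant zero.
The determinant works out to 3*k - 2.
Setting this to zero gives k = 2/3.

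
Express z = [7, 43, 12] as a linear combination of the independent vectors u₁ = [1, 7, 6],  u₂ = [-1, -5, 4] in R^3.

Set up the augmented matrix [u₁ | u₂ | z] and row-reduce.
Row-reducing the augmented matrix gives the unique coefficients (a₁, a₂) = (4, -3).

z = 4u₁ - 3u₂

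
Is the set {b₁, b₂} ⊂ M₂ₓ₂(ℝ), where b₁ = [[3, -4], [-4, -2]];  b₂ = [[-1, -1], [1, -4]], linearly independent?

linearly independent

Write each element as a coordinate vector in ℝ⁴ using {E₁₁, E₁₂, E₂₁, E₂₂}.
Place the vectors as rows of a 2×4 matrix and reduce to echelon form.
The reduction yields 2 nonzero rows, so the rank is 2.
Since rank = 2 (the number of vectors), the set is linearly independent.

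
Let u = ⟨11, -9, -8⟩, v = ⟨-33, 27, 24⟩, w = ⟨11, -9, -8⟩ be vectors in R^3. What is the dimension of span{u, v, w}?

Apply Gaussian elimination to the matrix whose rows are u, v, w.
Reduction leaves 1 leading entry, giving rank 1.

1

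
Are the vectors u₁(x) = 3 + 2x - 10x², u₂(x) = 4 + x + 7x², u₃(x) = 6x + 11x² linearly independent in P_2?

linearly independent

Take coordinates with respect to the standard basis {1, x, x²}.
Place the vectors as rows of a 3×3 matrix and reduce to echelon form.
The reduction yields 3 nonzero rows, so the rank is 3.
Since rank = 3 (the number of vectors), the set is linearly independent.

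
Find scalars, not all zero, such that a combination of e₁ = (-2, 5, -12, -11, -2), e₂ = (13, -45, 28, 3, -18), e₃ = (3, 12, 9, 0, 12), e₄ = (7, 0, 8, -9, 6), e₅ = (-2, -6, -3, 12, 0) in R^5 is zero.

3e₁ + e₂ + 3e₃ - 2e₄ + e₅ = 0

Set up α₁e₁ + … + α₅e₅ = 0 and solve the homogeneous system.
The free variable yields coefficients (3, 1, 3, -2, 1) (any nonzero multiple also works).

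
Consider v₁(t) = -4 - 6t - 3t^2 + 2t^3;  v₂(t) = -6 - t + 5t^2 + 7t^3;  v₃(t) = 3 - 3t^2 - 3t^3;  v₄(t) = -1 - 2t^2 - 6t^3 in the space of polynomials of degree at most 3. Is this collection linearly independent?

Take coordinates with respect to the standard basis {1, t, …, t^3}.
Row-reduce the matrix whose columns are v₁, v₂, v₃, v₄.
The reduction yields 4 nonzero rows, so the rank is 4.
Since rank = 4 (the number of vectors), the set is linearly independent.

linearly independent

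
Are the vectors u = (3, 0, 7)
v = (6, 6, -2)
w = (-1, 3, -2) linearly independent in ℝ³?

Place the vectors as rows of a 3×3 matrix and reduce to echelon form.
The reduction yields 3 nonzero rows, so the rank is 3.
Since rank = 3 (the number of vectors), the set is linearly independent.

linearly independent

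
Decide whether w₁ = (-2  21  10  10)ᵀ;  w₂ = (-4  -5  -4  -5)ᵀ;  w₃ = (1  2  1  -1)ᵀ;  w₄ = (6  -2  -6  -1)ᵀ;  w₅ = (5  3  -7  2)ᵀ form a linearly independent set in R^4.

linearly dependent

There are 5 vectors in a 4-dimensional space, so they cannot be linearly independent.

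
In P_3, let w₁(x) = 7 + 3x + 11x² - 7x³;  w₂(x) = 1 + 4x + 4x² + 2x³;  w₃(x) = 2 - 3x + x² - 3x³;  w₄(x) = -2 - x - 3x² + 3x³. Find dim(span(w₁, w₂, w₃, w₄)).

3

Represent each element by its coordinate vector in ℝ⁴.
Apply Gaussian elimination to the matrix whose rows are w₁, w₂, w₃, w₄.
Reduction leaves 3 leading entries, giving rank 3.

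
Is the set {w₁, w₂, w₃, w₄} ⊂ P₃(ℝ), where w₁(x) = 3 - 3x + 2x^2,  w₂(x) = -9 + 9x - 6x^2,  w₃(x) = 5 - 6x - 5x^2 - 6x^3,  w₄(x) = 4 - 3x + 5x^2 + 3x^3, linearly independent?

linearly dependent

Take coordinates with respect to the standard basis {1, x, …, x^3}.
One vector is a scalar multiple of another, so the set is dependent.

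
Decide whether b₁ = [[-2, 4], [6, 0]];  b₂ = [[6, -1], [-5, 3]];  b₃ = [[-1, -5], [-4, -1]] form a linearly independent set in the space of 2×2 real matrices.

linearly independent

Take coordinates with respect to the standard basis {E₁₁, E₁₂, E₂₁, E₂₂}.
Row-reduce the matrix whose columns are b₁, b₂, b₃.
The reduction yields 3 nonzero rows, so the rank is 3.
Since rank = 3 (the number of vectors), the set is linearly independent.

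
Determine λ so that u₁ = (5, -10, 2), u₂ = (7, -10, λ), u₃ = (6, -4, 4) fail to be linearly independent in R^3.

λ = 18/5

The vectors are dependent exactly when the determinant of the matrix with rows u₁, u₂, u₃ vanishes.
Expanding, det = 144 - 40*λ.
This vanishes exactly when λ = 18/5.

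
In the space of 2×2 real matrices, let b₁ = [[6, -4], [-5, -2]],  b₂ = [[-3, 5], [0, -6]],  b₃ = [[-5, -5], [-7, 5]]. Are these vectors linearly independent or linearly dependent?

linearly independent

Take coordinates with respect to the standard basis {E₁₁, E₁₂, E₂₁, E₂₂}.
Place the vectors as rows of a 3×4 matrix and reduce to echelon form.
The reduction yields 3 nonzero rows, so the rank is 3.
Since rank = 3 (the number of vectors), the set is linearly independent.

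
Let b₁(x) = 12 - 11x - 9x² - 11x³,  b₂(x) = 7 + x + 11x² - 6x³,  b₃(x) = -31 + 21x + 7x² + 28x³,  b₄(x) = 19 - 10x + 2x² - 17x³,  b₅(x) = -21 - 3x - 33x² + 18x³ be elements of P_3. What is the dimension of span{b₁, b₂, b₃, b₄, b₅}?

Use coordinates relative to {1, x, …, x³}.
Put the 4×5 matrix [b₁|b₂|b₃|b₄|b₅] into echelon form.
Reduction leaves 2 leading entries, giving rank 2.
(With 5 elements in a 4-dimensional space the rank is at most 4.)

dim = 2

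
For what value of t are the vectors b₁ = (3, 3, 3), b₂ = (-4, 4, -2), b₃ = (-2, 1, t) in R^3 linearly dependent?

t = -5/4

Place the vectors as rows of a 3×3 matrix; dependence ⇔ determinant zero.
Cofactor expansion gives det = 24*t + 30.
Setting this to zero gives t = -5/4.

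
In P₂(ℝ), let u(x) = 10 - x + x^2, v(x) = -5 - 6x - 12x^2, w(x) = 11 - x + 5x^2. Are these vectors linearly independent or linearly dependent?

linearly independent

Take coordinates with respect to the standard basis {1, x, x^2}.
The matrix [u|v|w] has determinant -242.
A nonzero determinant means the columns are linearly independent.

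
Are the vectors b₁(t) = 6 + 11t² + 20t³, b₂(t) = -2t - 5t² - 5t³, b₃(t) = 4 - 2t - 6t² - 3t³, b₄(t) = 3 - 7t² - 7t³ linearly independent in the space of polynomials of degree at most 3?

linearly dependent

Write each element as a coordinate vector in ℝ⁴ using {1, t, …, t³}.
Form the 4×4 matrix with these as columns; its determinant is 0.
A zero determinant means the columns are linearly dependent.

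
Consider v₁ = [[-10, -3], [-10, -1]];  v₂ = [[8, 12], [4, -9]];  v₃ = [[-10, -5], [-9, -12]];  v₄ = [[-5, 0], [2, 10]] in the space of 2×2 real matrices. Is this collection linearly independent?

linearly independent

Write each element as a coordinate vector in ℝ⁴ using {E₁₁, E₁₂, E₂₁, E₂₂}.
Place the vectors as rows of a 4×4 matrix and reduce to echelon form.
The reduction yields 4 nonzero rows, so the rank is 4.
Since rank = 4 (the number of vectors), the set is linearly independent.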